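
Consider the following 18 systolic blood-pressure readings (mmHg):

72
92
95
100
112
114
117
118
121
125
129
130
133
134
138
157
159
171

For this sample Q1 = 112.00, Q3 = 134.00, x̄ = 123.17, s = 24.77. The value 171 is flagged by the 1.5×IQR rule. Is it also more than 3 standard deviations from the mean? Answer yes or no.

no

z = (171 − 123.17) / 24.77 = 1.93.
|z| = 1.93 ≤ 3.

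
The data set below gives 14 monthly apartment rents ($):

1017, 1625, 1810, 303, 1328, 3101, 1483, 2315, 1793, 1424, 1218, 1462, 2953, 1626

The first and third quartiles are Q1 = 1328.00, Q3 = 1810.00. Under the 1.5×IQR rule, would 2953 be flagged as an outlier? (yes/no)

yes

IQR = Q3 − Q1 = 1810.00 − 1328.00 = 482.00.
Lower fence = Q1 − 1.5·IQR = 1328.00 − 723.00 = 605.00.
Upper fence = Q3 + 1.5·IQR = 1810.00 + 723.00 = 2533.00.
2953 lies above the upper fence.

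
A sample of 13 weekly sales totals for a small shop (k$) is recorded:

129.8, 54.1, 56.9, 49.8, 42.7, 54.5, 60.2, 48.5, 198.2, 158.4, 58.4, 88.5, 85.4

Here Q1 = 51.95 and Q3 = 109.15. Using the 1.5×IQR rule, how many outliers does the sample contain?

1

IQR = 57.20; fences at 51.95 − 85.80 = -33.85 and 109.15 + 85.80 = 194.95.
Outside the cutoffs: 198.2.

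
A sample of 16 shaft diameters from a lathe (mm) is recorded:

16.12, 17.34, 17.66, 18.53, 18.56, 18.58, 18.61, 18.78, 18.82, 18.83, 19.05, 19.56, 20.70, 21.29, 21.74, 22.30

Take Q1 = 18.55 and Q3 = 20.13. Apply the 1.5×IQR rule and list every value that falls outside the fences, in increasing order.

16.12

IQR = Q3 − Q1 = 20.13 − 18.55 = 1.58.
Lower fence = Q1 − 1.5·IQR = 18.55 − 2.37 = 16.18.
Upper fence = Q3 + 1.5·IQR = 20.13 + 2.37 = 22.50.
16.12 < 16.18 → outlier.
All remaining values lie within [16.18, 22.50].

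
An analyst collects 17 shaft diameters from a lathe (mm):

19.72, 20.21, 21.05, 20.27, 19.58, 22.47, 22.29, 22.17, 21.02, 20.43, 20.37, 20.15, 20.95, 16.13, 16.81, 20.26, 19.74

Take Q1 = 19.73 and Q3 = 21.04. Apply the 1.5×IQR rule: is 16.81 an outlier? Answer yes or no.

yes

IQR = Q3 − Q1 = 21.04 − 19.73 = 1.31.
Lower fence = Q1 − 1.5·IQR = 19.73 − 1.965 = 17.765.
Upper fence = Q3 + 1.5·IQR = 21.04 + 1.965 = 23.005.
16.81 lies below the lower fence.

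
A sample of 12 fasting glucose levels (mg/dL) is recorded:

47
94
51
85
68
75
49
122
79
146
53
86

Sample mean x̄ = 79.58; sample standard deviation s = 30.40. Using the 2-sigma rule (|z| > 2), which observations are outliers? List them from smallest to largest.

146

Cutoffs at x̄ ± 2s: 79.58 ± 2·30.40 = [18.78, 140.38].
146: z = 2.18, |z| > 2 → outlier.
Every other value lies within [18.78, 140.38].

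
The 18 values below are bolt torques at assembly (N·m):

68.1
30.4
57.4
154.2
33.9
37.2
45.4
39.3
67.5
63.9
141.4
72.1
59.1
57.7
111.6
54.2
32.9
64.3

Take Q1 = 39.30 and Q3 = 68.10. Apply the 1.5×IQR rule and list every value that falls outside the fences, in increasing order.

IQR = Q3 − Q1 = 68.10 − 39.30 = 28.80.
Lower fence = Q1 − 1.5·IQR = 39.30 − 43.20 = -3.90.
Upper fence = Q3 + 1.5·IQR = 68.10 + 43.20 = 111.30.
111.6 > 111.30 → outlier.
141.4 > 111.30 → outlier.
154.2 > 111.30 → outlier.
All remaining values lie within [-3.90, 111.30].

111.6, 141.4, 154.2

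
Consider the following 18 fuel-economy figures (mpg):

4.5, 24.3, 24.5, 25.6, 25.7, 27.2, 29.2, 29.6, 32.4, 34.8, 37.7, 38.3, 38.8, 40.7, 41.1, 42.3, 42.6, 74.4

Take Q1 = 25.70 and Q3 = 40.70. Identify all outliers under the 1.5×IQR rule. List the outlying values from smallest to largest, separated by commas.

74.4

IQR = Q3 − Q1 = 40.70 − 25.70 = 15.00.
Lower fence = Q1 − 1.5·IQR = 25.70 − 22.50 = 3.20.
Upper fence = Q3 + 1.5·IQR = 40.70 + 22.50 = 63.20.
74.4 > 63.20 → outlier.
All remaining values lie within [3.20, 63.20].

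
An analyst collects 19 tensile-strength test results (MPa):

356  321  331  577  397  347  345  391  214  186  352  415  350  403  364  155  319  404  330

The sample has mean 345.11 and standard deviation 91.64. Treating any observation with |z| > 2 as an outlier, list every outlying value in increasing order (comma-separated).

Cutoffs at x̄ ± 2s: 345.11 ± 2·91.64 = [161.83, 528.39].
155: z = -2.07, |z| > 2 → outlier.
577: z = 2.53, |z| > 2 → outlier.
Every other value lies within [161.83, 528.39].

155, 577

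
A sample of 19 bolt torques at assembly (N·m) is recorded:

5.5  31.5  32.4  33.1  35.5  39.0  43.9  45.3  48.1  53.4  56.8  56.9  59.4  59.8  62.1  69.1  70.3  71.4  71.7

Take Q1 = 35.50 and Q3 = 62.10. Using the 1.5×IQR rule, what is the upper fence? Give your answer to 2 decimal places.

102.00

IQR = Q3 − Q1 = 62.10 − 35.50 = 26.60.
Lower fence = Q1 − 1.5·IQR = 35.50 − 39.90 = -4.40.
Upper fence = Q3 + 1.5·IQR = 62.10 + 39.90 = 102.00.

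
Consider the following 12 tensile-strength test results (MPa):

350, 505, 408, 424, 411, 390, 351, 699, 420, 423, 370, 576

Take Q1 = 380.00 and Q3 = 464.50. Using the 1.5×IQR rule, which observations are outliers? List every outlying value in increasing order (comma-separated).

IQR = Q3 − Q1 = 464.50 − 380.00 = 84.50.
Lower fence = Q1 − 1.5·IQR = 380.00 − 126.75 = 253.25.
Upper fence = Q3 + 1.5·IQR = 464.50 + 126.75 = 591.25.
699 > 591.25 → outlier.
All remaining values lie within [253.25, 591.25].

699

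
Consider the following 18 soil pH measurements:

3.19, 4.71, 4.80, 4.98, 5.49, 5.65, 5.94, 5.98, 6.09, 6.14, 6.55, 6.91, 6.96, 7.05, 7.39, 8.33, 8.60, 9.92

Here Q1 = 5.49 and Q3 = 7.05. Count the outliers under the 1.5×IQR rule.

1

IQR = 1.56; fences at 5.49 − 2.34 = 3.15 and 7.05 + 2.34 = 9.39.
Outside the cutoffs: 9.92.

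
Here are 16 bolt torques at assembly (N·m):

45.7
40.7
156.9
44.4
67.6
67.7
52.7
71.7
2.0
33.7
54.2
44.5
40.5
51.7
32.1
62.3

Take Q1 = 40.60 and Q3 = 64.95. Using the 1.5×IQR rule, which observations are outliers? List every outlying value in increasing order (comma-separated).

IQR = Q3 − Q1 = 64.95 − 40.60 = 24.35.
Lower fence = Q1 − 1.5·IQR = 40.60 − 36.525 = 4.075.
Upper fence = Q3 + 1.5·IQR = 64.95 + 36.525 = 101.475.
2.0 < 4.075 → outlier.
156.9 > 101.475 → outlier.
All remaining values lie within [4.075, 101.475].

2.0, 156.9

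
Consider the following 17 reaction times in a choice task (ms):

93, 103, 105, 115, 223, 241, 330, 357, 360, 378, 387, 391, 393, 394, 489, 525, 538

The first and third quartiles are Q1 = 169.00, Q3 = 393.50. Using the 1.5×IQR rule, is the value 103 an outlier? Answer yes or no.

IQR = Q3 − Q1 = 393.50 − 169.00 = 224.50.
Lower fence = Q1 − 1.5·IQR = 169.00 − 336.75 = -167.75.
Upper fence = Q3 + 1.5·IQR = 393.50 + 336.75 = 730.25.
103 lies within [-167.75, 730.25].

no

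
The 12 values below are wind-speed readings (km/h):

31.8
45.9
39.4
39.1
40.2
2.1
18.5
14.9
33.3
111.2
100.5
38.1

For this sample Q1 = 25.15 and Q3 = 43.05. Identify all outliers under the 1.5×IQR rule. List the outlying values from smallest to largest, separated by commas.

IQR = Q3 − Q1 = 43.05 − 25.15 = 17.90.
Lower fence = Q1 − 1.5·IQR = 25.15 − 26.85 = -1.70.
Upper fence = Q3 + 1.5·IQR = 43.05 + 26.85 = 69.90.
100.5 > 69.90 → outlier.
111.2 > 69.90 → outlier.
All remaining values lie within [-1.70, 69.90].

100.5, 111.2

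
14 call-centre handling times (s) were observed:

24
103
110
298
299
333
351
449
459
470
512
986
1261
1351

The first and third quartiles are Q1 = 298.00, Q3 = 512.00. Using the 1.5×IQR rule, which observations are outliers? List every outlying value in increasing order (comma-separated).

IQR = Q3 − Q1 = 512.00 − 298.00 = 214.00.
Lower fence = Q1 − 1.5·IQR = 298.00 − 321.00 = -23.00.
Upper fence = Q3 + 1.5·IQR = 512.00 + 321.00 = 833.00.
986 > 833.00 → outlier.
1261 > 833.00 → outlier.
1351 > 833.00 → outlier.
All remaining values lie within [-23.00, 833.00].

986, 1261, 1351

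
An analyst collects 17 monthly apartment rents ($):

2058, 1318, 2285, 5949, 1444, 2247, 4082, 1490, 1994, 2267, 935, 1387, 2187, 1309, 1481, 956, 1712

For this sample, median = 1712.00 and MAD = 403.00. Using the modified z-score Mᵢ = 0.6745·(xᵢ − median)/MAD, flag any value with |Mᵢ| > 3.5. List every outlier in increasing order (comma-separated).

|Mᵢ| > 3.5 ⇔ |xᵢ − 1712.00| > 3.5·403.00/0.6745 = 2091.18.
So outliers lie outside [-379.18, 3803.18].
4082: M = 3.97 → outlier.
5949: M = 7.09 → outlier.

4082, 5949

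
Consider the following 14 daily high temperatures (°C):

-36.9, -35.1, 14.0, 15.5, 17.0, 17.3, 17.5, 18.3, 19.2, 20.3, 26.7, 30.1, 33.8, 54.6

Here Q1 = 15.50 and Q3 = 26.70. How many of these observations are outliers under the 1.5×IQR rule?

3

IQR = 11.20; fences at 15.50 − 16.80 = -1.30 and 26.70 + 16.80 = 43.50.
Outside the cutoffs: -36.9, -35.1, 54.6.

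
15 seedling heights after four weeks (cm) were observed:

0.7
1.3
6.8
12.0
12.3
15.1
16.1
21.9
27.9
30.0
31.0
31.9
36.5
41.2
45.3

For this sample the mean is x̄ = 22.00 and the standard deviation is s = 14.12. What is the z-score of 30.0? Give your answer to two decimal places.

z = (30.0 − 22.00) / 14.12 = 0.57.

0.57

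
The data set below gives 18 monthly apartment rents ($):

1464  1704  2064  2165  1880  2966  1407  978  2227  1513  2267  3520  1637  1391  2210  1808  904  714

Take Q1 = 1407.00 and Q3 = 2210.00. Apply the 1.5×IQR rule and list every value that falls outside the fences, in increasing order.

IQR = Q3 − Q1 = 2210.00 − 1407.00 = 803.00.
Lower fence = Q1 − 1.5·IQR = 1407.00 − 1204.50 = 202.50.
Upper fence = Q3 + 1.5·IQR = 2210.00 + 1204.50 = 3414.50.
3520 > 3414.50 → outlier.
All remaining values lie within [202.50, 3414.50].

3520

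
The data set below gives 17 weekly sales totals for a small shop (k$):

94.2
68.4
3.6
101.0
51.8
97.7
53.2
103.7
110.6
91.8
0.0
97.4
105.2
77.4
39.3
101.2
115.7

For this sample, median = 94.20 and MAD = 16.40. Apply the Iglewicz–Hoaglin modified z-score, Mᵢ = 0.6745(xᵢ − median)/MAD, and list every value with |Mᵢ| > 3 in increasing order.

0.0, 3.6

|Mᵢ| > 3 ⇔ |xᵢ − 94.20| > 3·16.40/0.6745 = 72.94.
So outliers lie outside [21.26, 167.14].
0.0: M = -3.87 → outlier.
3.6: M = -3.73 → outlier.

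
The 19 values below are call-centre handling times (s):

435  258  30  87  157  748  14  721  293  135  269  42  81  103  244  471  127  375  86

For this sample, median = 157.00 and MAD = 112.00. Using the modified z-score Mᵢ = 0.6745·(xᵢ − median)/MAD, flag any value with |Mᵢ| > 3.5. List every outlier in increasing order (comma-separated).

|Mᵢ| > 3.5 ⇔ |xᵢ − 157.00| > 3.5·112.00/0.6745 = 581.17.
So outliers lie outside [-424.17, 738.17].
748: M = 3.56 → outlier.

748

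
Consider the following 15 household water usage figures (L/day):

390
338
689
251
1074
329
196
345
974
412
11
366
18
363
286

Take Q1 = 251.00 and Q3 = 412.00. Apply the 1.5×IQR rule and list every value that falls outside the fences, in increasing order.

IQR = Q3 − Q1 = 412.00 − 251.00 = 161.00.
Lower fence = Q1 − 1.5·IQR = 251.00 − 241.50 = 9.50.
Upper fence = Q3 + 1.5·IQR = 412.00 + 241.50 = 653.50.
689 > 653.50 → outlier.
974 > 653.50 → outlier.
1074 > 653.50 → outlier.
All remaining values lie within [9.50, 653.50].

689, 974, 1074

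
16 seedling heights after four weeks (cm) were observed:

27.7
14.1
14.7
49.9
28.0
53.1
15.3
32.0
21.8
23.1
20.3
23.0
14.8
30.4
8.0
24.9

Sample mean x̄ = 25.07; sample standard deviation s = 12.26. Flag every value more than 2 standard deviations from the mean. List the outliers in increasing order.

Cutoffs at x̄ ± 2s: 25.07 ± 2·12.26 = [0.55, 49.59].
49.9: z = 2.03, |z| > 2 → outlier.
53.1: z = 2.29, |z| > 2 → outlier.
Every other value lies within [0.55, 49.59].

49.9, 53.1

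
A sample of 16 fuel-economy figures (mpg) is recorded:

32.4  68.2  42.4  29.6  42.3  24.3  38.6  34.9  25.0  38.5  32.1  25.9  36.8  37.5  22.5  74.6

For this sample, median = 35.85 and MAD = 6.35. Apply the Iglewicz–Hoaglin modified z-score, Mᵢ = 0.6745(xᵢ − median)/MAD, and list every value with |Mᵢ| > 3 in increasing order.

|Mᵢ| > 3 ⇔ |xᵢ − 35.85| > 3·6.35/0.6745 = 28.24.
So outliers lie outside [7.61, 64.09].
68.2: M = 3.44 → outlier.
74.6: M = 4.12 → outlier.

68.2, 74.6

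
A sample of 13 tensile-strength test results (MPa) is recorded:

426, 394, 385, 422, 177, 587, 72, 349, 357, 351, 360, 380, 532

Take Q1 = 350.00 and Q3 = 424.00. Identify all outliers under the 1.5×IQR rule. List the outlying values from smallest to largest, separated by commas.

IQR = Q3 − Q1 = 424.00 − 350.00 = 74.00.
Lower fence = Q1 − 1.5·IQR = 350.00 − 111.00 = 239.00.
Upper fence = Q3 + 1.5·IQR = 424.00 + 111.00 = 535.00.
72 < 239.00 → outlier.
177 < 239.00 → outlier.
587 > 535.00 → outlier.
All remaining values lie within [239.00, 535.00].

72, 177, 587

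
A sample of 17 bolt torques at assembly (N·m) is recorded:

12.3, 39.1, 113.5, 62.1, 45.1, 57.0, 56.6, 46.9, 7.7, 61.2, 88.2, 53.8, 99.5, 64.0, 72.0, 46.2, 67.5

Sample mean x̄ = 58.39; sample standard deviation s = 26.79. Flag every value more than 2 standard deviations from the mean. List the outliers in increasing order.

Cutoffs at x̄ ± 2s: 58.39 ± 2·26.79 = [4.81, 111.97].
113.5: z = 2.06, |z| > 2 → outlier.
Every other value lies within [4.81, 111.97].

113.5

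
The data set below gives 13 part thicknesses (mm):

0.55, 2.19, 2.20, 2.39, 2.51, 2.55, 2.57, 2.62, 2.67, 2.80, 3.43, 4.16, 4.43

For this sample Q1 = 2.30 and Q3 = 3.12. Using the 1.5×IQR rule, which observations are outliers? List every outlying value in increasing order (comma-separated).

IQR = Q3 − Q1 = 3.12 − 2.30 = 0.82.
Lower fence = Q1 − 1.5·IQR = 2.30 − 1.23 = 1.07.
Upper fence = Q3 + 1.5·IQR = 3.12 + 1.23 = 4.35.
0.55 < 1.07 → outlier.
4.43 > 4.35 → outlier.
All remaining values lie within [1.07, 4.35].

0.55, 4.43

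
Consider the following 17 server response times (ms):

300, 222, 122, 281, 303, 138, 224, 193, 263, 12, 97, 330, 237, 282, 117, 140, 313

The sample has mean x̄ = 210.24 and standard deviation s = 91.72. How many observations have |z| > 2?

1

Cutoffs: x̄ ± 2s = [26.80, 393.68].
Outside the cutoffs: 12.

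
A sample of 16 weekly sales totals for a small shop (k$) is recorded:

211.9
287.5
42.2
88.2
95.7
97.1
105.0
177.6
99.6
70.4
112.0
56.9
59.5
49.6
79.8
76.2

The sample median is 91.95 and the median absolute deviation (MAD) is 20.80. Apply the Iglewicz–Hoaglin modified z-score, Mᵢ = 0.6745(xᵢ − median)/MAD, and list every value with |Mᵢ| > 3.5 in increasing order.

|Mᵢ| > 3.5 ⇔ |xᵢ − 91.95| > 3.5·20.80/0.6745 = 107.93.
So outliers lie outside [-15.98, 199.88].
211.9: M = 3.89 → outlier.
287.5: M = 6.34 → outlier.

211.9, 287.5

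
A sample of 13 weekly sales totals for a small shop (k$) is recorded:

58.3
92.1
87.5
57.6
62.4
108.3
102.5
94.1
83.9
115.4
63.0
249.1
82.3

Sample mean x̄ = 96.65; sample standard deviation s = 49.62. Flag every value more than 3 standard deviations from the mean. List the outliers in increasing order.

Cutoffs at x̄ ± 3s: 96.65 ± 3·49.62 = [-52.21, 245.51].
249.1: z = 3.07, |z| > 3 → outlier.
Every other value lies within [-52.21, 245.51].

249.1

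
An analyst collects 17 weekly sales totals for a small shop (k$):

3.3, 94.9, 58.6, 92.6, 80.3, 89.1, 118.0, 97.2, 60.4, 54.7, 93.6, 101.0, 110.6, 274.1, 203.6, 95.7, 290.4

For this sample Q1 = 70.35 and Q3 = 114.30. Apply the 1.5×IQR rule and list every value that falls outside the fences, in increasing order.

3.3, 203.6, 274.1, 290.4

IQR = Q3 − Q1 = 114.30 − 70.35 = 43.95.
Lower fence = Q1 − 1.5·IQR = 70.35 − 65.925 = 4.425.
Upper fence = Q3 + 1.5·IQR = 114.30 + 65.925 = 180.225.
3.3 < 4.425 → outlier.
203.6 > 180.225 → outlier.
274.1 > 180.225 → outlier.
290.4 > 180.225 → outlier.
All remaining values lie within [4.425, 180.225].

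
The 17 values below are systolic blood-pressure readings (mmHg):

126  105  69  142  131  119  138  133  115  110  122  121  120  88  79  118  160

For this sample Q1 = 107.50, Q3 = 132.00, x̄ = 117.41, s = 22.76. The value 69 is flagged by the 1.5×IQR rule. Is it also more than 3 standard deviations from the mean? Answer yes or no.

z = (69 − 117.41) / 22.76 = -2.13.
|z| = 2.13 ≤ 3.

no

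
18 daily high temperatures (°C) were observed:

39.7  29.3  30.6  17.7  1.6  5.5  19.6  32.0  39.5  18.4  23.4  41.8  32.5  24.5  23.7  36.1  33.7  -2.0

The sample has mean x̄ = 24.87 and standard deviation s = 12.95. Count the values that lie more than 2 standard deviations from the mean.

1

Cutoffs: x̄ ± 2s = [-1.03, 50.77].
Outside the cutoffs: -2.0.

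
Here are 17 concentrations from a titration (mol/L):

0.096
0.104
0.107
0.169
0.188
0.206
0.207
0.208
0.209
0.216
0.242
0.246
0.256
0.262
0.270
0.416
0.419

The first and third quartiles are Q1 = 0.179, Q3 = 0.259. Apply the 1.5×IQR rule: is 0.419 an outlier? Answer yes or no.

yes

IQR = Q3 − Q1 = 0.259 − 0.179 = 0.080.
Lower fence = Q1 − 1.5·IQR = 0.179 − 0.120 = 0.059.
Upper fence = Q3 + 1.5·IQR = 0.259 + 0.120 = 0.379.
0.419 lies above the upper fence.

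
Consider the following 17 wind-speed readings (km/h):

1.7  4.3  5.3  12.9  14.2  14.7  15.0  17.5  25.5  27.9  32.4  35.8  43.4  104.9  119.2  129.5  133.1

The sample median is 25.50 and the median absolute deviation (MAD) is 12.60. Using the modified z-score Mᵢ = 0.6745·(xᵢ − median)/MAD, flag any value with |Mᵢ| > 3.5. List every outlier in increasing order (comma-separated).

104.9, 119.2, 129.5, 133.1

|Mᵢ| > 3.5 ⇔ |xᵢ − 25.50| > 3.5·12.60/0.6745 = 65.38.
So outliers lie outside [-39.88, 90.88].
104.9: M = 4.25 → outlier.
119.2: M = 5.02 → outlier.
129.5: M = 5.57 → outlier.
133.1: M = 5.76 → outlier.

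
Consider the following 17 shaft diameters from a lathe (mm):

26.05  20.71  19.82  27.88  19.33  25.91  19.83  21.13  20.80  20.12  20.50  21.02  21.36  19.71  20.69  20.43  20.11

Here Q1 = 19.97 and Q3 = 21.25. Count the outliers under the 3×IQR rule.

IQR = 1.28; fences at 19.97 − 3.84 = 16.13 and 21.25 + 3.84 = 25.09.
Outside the cutoffs: 25.91, 26.05, 27.88.

3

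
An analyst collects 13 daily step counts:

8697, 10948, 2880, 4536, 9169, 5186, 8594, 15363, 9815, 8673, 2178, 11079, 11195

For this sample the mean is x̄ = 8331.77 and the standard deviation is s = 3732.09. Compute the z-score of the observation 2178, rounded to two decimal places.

z = (2178 − 8331.77) / 3732.09 = -1.65.

-1.65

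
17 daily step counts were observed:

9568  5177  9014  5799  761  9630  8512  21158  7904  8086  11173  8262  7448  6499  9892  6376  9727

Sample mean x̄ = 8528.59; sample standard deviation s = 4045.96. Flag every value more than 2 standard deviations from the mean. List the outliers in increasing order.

21158

Cutoffs at x̄ ± 2s: 8528.59 ± 2·4045.96 = [436.67, 16620.51].
21158: z = 3.12, |z| > 2 → outlier.
Every other value lies within [436.67, 16620.51].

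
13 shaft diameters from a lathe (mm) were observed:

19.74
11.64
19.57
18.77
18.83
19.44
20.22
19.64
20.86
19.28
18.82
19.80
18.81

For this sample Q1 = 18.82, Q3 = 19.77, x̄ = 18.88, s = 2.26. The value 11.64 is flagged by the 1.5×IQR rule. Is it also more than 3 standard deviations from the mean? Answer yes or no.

yes

z = (11.64 − 18.88) / 2.26 = -3.20.
|z| = 3.20 > 3.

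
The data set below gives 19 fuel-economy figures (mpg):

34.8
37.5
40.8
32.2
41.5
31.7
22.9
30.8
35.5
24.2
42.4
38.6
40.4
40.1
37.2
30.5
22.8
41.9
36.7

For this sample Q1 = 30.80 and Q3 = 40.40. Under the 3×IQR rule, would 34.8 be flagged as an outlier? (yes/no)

no

IQR = Q3 − Q1 = 40.40 − 30.80 = 9.60.
Lower fence = Q1 − 3·IQR = 30.80 − 28.80 = 2.00.
Upper fence = Q3 + 3·IQR = 40.40 + 28.80 = 69.20.
34.8 lies within [2.00, 69.20].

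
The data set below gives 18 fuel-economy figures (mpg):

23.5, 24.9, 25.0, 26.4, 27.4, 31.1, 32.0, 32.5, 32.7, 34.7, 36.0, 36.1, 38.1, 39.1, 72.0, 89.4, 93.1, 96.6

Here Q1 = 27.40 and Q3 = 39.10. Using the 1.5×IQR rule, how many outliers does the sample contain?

4

IQR = 11.70; fences at 27.40 − 17.55 = 9.85 and 39.10 + 17.55 = 56.65.
Outside the cutoffs: 72.0, 89.4, 93.1, 96.6.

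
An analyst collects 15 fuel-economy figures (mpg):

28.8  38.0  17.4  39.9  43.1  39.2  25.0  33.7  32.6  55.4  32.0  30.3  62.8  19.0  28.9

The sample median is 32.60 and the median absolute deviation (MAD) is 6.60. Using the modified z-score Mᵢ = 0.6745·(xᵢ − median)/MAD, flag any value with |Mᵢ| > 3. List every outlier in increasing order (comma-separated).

62.8

|Mᵢ| > 3 ⇔ |xᵢ − 32.60| > 3·6.60/0.6745 = 29.36.
So outliers lie outside [3.24, 61.96].
62.8: M = 3.09 → outlier.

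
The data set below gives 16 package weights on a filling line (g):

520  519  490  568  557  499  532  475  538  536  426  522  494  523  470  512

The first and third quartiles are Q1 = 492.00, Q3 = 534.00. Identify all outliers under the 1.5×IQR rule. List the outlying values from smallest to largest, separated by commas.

426

IQR = Q3 − Q1 = 534.00 − 492.00 = 42.00.
Lower fence = Q1 − 1.5·IQR = 492.00 − 63.00 = 429.00.
Upper fence = Q3 + 1.5·IQR = 534.00 + 63.00 = 597.00.
426 < 429.00 → outlier.
All remaining values lie within [429.00, 597.00].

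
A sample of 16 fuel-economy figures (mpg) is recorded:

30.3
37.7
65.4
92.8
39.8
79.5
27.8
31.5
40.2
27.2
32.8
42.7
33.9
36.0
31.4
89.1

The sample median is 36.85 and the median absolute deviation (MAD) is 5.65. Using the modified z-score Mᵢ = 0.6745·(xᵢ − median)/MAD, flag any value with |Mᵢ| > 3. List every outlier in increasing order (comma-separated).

65.4, 79.5, 89.1, 92.8

|Mᵢ| > 3 ⇔ |xᵢ − 36.85| > 3·5.65/0.6745 = 25.13.
So outliers lie outside [11.72, 61.98].
65.4: M = 3.41 → outlier.
79.5: M = 5.09 → outlier.
89.1: M = 6.24 → outlier.
92.8: M = 6.68 → outlier.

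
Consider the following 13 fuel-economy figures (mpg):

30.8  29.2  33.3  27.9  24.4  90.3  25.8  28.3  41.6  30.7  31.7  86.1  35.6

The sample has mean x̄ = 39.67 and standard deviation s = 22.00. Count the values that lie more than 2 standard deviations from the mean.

2

Cutoffs: x̄ ± 2s = [-4.33, 83.67].
Outside the cutoffs: 86.1, 90.3.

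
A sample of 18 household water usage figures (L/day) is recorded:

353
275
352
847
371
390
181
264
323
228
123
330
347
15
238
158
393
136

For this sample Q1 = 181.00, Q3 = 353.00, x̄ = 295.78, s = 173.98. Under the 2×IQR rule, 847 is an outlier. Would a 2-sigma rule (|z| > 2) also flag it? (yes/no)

z = (847 − 295.78) / 173.98 = 3.17.
|z| = 3.17 > 2.

yes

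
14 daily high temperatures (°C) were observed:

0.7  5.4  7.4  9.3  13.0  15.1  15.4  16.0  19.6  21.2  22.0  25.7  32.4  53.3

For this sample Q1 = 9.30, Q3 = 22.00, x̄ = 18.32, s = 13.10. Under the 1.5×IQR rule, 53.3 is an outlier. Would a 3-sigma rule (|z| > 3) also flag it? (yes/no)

z = (53.3 − 18.32) / 13.10 = 2.67.
|z| = 2.67 ≤ 3.

no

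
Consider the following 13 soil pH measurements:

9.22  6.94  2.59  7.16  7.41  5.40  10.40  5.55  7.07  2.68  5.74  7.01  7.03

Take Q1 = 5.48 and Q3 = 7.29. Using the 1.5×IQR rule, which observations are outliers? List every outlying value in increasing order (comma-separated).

2.59, 2.68, 10.40

IQR = Q3 − Q1 = 7.29 − 5.48 = 1.81.
Lower fence = Q1 − 1.5·IQR = 5.48 − 2.715 = 2.765.
Upper fence = Q3 + 1.5·IQR = 7.29 + 2.715 = 10.005.
2.59 < 2.765 → outlier.
2.68 < 2.765 → outlier.
10.40 > 10.005 → outlier.
All remaining values lie within [2.765, 10.005].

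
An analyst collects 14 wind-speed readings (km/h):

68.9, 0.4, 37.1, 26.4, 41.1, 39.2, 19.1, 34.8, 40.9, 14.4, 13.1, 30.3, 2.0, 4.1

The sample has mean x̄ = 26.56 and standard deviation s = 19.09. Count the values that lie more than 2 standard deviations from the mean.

Cutoffs: x̄ ± 2s = [-11.62, 64.74].
Outside the cutoffs: 68.9.

1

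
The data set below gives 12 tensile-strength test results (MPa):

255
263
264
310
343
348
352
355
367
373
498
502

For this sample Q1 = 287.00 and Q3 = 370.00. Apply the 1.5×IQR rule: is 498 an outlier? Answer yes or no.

IQR = Q3 − Q1 = 370.00 − 287.00 = 83.00.
Lower fence = Q1 − 1.5·IQR = 287.00 − 124.50 = 162.50.
Upper fence = Q3 + 1.5·IQR = 370.00 + 124.50 = 494.50.
498 lies above the upper fence.

yes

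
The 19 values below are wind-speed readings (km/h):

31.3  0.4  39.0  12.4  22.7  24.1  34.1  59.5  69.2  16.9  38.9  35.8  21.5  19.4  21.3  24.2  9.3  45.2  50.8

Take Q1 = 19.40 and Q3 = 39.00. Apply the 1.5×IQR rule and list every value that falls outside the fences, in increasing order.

69.2

IQR = Q3 − Q1 = 39.00 − 19.40 = 19.60.
Lower fence = Q1 − 1.5·IQR = 19.40 − 29.40 = -10.00.
Upper fence = Q3 + 1.5·IQR = 39.00 + 29.40 = 68.40.
69.2 > 68.40 → outlier.
All remaining values lie within [-10.00, 68.40].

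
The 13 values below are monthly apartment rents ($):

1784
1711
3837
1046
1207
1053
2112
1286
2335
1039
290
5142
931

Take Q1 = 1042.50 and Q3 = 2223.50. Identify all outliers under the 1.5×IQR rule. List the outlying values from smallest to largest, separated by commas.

IQR = Q3 − Q1 = 2223.50 − 1042.50 = 1181.00.
Lower fence = Q1 − 1.5·IQR = 1042.50 − 1771.50 = -729.00.
Upper fence = Q3 + 1.5·IQR = 2223.50 + 1771.50 = 3995.00.
5142 > 3995.00 → outlier.
All remaining values lie within [-729.00, 3995.00].

5142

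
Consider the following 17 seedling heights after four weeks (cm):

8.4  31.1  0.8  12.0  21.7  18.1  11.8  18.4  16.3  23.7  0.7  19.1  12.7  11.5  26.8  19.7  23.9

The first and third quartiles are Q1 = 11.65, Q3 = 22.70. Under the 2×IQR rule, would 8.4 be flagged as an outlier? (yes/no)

IQR = Q3 − Q1 = 22.70 − 11.65 = 11.05.
Lower fence = Q1 − 2·IQR = 11.65 − 22.10 = -10.45.
Upper fence = Q3 + 2·IQR = 22.70 + 22.10 = 44.80.
8.4 lies within [-10.45, 44.80].

no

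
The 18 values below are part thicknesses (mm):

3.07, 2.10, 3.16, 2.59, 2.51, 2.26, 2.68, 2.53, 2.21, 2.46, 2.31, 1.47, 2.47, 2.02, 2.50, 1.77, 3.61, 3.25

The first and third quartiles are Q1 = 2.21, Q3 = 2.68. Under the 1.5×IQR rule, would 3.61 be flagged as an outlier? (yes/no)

yes

IQR = Q3 − Q1 = 2.68 − 2.21 = 0.47.
Lower fence = Q1 − 1.5·IQR = 2.21 − 0.705 = 1.505.
Upper fence = Q3 + 1.5·IQR = 2.68 + 0.705 = 3.385.
3.61 lies above the upper fence.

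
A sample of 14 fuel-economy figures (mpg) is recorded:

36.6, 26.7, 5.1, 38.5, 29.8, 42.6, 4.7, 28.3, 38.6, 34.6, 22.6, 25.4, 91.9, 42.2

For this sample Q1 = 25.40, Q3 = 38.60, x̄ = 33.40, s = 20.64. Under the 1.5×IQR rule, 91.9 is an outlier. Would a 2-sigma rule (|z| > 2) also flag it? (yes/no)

yes

z = (91.9 − 33.40) / 20.64 = 2.83.
|z| = 2.83 > 2.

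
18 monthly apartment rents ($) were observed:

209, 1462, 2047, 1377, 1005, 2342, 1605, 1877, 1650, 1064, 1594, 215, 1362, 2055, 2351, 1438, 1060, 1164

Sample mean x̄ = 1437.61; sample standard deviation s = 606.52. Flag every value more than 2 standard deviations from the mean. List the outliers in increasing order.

209, 215

Cutoffs at x̄ ± 2s: 1437.61 ± 2·606.52 = [224.57, 2650.65].
209: z = -2.03, |z| > 2 → outlier.
215: z = -2.02, |z| > 2 → outlier.
Every other value lies within [224.57, 2650.65].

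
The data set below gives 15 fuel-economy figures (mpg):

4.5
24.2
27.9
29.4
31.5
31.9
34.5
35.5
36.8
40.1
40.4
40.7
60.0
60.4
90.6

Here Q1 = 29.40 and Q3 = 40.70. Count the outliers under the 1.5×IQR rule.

4

IQR = 11.30; fences at 29.40 − 16.95 = 12.45 and 40.70 + 16.95 = 57.65.
Outside the cutoffs: 4.5, 60.0, 60.4, 90.6.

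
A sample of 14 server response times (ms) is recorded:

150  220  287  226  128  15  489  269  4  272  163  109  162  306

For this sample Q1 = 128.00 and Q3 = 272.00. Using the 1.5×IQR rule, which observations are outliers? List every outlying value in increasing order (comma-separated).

489

IQR = Q3 − Q1 = 272.00 − 128.00 = 144.00.
Lower fence = Q1 − 1.5·IQR = 128.00 − 216.00 = -88.00.
Upper fence = Q3 + 1.5·IQR = 272.00 + 216.00 = 488.00.
489 > 488.00 → outlier.
All remaining values lie within [-88.00, 488.00].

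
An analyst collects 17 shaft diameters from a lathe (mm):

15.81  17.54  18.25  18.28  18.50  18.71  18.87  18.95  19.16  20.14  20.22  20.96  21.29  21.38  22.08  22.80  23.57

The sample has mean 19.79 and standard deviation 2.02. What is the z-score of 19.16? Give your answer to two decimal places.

-0.31

z = (19.16 − 19.79) / 2.02 = -0.31.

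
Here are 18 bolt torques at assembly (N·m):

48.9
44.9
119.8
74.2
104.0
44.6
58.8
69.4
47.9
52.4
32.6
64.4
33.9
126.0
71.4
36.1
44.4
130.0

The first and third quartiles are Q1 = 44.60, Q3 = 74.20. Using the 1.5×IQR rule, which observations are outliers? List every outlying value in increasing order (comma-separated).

IQR = Q3 − Q1 = 74.20 − 44.60 = 29.60.
Lower fence = Q1 − 1.5·IQR = 44.60 − 44.40 = 0.20.
Upper fence = Q3 + 1.5·IQR = 74.20 + 44.40 = 118.60.
119.8 > 118.60 → outlier.
126.0 > 118.60 → outlier.
130.0 > 118.60 → outlier.
All remaining values lie within [0.20, 118.60].

119.8, 126.0, 130.0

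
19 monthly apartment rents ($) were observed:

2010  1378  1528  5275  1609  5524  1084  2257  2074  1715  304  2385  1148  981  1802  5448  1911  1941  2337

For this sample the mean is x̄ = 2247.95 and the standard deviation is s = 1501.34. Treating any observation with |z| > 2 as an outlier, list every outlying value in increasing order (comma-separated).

Cutoffs at x̄ ± 2s: 2247.95 ± 2·1501.34 = [-754.73, 5250.63].
5275: z = 2.02, |z| > 2 → outlier.
5448: z = 2.13, |z| > 2 → outlier.
5524: z = 2.18, |z| > 2 → outlier.
Every other value lies within [-754.73, 5250.63].

5275, 5448, 5524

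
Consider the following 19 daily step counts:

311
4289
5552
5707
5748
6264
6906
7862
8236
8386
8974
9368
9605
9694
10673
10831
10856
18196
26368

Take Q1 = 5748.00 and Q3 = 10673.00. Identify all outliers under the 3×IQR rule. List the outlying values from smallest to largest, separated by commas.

26368

IQR = Q3 − Q1 = 10673.00 − 5748.00 = 4925.00.
Lower fence = Q1 − 3·IQR = 5748.00 − 14775.00 = -9027.00.
Upper fence = Q3 + 3·IQR = 10673.00 + 14775.00 = 25448.00.
26368 > 25448.00 → outlier.
All remaining values lie within [-9027.00, 25448.00].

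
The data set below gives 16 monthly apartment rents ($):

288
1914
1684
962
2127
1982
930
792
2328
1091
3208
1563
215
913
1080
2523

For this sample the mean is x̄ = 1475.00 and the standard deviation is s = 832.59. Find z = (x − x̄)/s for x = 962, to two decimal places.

-0.62

z = (962 − 1475.00) / 832.59 = -0.62.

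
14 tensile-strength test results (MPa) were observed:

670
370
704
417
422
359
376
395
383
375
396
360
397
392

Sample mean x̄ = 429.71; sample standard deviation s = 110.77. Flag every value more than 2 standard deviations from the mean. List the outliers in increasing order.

Cutoffs at x̄ ± 2s: 429.71 ± 2·110.77 = [208.17, 651.25].
670: z = 2.17, |z| > 2 → outlier.
704: z = 2.48, |z| > 2 → outlier.
Every other value lies within [208.17, 651.25].

670, 704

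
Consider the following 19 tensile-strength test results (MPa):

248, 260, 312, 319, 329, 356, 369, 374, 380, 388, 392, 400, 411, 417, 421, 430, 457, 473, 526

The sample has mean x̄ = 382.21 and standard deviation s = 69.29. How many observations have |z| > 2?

1

Cutoffs: x̄ ± 2s = [243.63, 520.79].
Outside the cutoffs: 526.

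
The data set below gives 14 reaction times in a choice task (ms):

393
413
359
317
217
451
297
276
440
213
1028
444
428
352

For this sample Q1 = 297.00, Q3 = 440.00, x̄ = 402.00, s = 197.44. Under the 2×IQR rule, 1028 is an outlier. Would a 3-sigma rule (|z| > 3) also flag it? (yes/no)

yes

z = (1028 − 402.00) / 197.44 = 3.17.
|z| = 3.17 > 3.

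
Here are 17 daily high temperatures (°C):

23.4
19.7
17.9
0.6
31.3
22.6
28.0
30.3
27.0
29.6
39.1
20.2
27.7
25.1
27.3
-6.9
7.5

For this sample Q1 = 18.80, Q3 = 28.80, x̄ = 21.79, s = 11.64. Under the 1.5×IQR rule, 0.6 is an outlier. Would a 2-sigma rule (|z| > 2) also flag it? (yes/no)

z = (0.6 − 21.79) / 11.64 = -1.82.
|z| = 1.82 ≤ 2.

no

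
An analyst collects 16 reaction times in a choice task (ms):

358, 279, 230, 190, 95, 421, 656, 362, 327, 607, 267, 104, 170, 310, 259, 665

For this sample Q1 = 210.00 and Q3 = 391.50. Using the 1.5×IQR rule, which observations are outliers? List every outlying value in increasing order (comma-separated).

IQR = Q3 − Q1 = 391.50 − 210.00 = 181.50.
Lower fence = Q1 − 1.5·IQR = 210.00 − 272.25 = -62.25.
Upper fence = Q3 + 1.5·IQR = 391.50 + 272.25 = 663.75.
665 > 663.75 → outlier.
All remaining values lie within [-62.25, 663.75].

665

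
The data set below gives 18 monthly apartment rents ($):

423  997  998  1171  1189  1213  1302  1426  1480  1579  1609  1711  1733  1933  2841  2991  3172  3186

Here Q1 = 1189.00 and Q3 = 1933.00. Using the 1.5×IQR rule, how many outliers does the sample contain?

2

IQR = 744.00; fences at 1189.00 − 1116.00 = 73.00 and 1933.00 + 1116.00 = 3049.00.
Outside the cutoffs: 3172, 3186.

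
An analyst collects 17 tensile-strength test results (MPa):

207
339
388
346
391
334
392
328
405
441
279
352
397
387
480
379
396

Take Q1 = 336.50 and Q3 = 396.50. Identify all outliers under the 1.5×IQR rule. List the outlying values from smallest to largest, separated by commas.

IQR = Q3 − Q1 = 396.50 − 336.50 = 60.00.
Lower fence = Q1 − 1.5·IQR = 336.50 − 90.00 = 246.50.
Upper fence = Q3 + 1.5·IQR = 396.50 + 90.00 = 486.50.
207 < 246.50 → outlier.
All remaining values lie within [246.50, 486.50].

207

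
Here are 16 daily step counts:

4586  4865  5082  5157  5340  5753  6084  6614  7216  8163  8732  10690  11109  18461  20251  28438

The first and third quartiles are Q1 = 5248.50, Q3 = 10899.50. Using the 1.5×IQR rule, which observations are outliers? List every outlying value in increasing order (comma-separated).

20251, 28438

IQR = Q3 − Q1 = 10899.50 − 5248.50 = 5651.00.
Lower fence = Q1 − 1.5·IQR = 5248.50 − 8476.50 = -3228.00.
Upper fence = Q3 + 1.5·IQR = 10899.50 + 8476.50 = 19376.00.
20251 > 19376.00 → outlier.
28438 > 19376.00 → outlier.
All remaining values lie within [-3228.00, 19376.00].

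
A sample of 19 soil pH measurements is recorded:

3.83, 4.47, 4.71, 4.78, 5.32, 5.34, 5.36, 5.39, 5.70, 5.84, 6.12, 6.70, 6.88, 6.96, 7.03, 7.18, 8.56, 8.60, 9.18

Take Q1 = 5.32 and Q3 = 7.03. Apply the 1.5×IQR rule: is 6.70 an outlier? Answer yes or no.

IQR = Q3 − Q1 = 7.03 − 5.32 = 1.71.
Lower fence = Q1 − 1.5·IQR = 5.32 − 2.565 = 2.755.
Upper fence = Q3 + 1.5·IQR = 7.03 + 2.565 = 9.595.
6.70 lies within [2.755, 9.595].

no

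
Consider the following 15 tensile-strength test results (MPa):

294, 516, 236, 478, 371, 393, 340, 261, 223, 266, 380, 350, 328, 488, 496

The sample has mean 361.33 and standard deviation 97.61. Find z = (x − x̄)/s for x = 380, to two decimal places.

0.19

z = (380 − 361.33) / 97.61 = 0.19.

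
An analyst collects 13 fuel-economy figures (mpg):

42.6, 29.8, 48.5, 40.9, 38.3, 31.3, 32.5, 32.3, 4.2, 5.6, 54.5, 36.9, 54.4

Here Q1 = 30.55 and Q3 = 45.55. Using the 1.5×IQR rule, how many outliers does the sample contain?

IQR = 15.00; fences at 30.55 − 22.50 = 8.05 and 45.55 + 22.50 = 68.05.
Outside the cutoffs: 4.2, 5.6.

2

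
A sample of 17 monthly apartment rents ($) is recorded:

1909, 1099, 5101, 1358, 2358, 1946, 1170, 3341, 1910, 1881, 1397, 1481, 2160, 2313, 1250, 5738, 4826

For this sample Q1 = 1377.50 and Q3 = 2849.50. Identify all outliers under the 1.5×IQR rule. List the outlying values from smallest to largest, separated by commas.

IQR = Q3 − Q1 = 2849.50 − 1377.50 = 1472.00.
Lower fence = Q1 − 1.5·IQR = 1377.50 − 2208.00 = -830.50.
Upper fence = Q3 + 1.5·IQR = 2849.50 + 2208.00 = 5057.50.
5101 > 5057.50 → outlier.
5738 > 5057.50 → outlier.
All remaining values lie within [-830.50, 5057.50].

5101, 5738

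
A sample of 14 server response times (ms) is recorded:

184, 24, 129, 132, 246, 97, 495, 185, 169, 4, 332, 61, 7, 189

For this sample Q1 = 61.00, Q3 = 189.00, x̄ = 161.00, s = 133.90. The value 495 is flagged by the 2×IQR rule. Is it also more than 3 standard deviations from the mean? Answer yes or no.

no

z = (495 − 161.00) / 133.90 = 2.49.
|z| = 2.49 ≤ 3.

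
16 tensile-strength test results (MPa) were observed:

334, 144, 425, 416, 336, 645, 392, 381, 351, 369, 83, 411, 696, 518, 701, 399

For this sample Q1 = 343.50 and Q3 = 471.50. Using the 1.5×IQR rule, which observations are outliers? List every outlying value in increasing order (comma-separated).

83, 144, 696, 701

IQR = Q3 − Q1 = 471.50 − 343.50 = 128.00.
Lower fence = Q1 − 1.5·IQR = 343.50 − 192.00 = 151.50.
Upper fence = Q3 + 1.5·IQR = 471.50 + 192.00 = 663.50.
83 < 151.50 → outlier.
144 < 151.50 → outlier.
696 > 663.50 → outlier.
701 > 663.50 → outlier.
All remaining values lie within [151.50, 663.50].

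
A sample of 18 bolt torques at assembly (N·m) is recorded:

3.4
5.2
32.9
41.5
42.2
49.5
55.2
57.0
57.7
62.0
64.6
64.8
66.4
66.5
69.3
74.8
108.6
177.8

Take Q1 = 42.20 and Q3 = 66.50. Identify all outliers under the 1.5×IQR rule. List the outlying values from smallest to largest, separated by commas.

3.4, 5.2, 108.6, 177.8

IQR = Q3 − Q1 = 66.50 − 42.20 = 24.30.
Lower fence = Q1 − 1.5·IQR = 42.20 − 36.45 = 5.75.
Upper fence = Q3 + 1.5·IQR = 66.50 + 36.45 = 102.95.
3.4 < 5.75 → outlier.
5.2 < 5.75 → outlier.
108.6 > 102.95 → outlier.
177.8 > 102.95 → outlier.
All remaining values lie within [5.75, 102.95].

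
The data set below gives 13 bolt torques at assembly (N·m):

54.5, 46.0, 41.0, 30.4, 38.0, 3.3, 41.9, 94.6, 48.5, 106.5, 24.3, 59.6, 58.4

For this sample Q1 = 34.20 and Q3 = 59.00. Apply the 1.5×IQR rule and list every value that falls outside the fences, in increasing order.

IQR = Q3 − Q1 = 59.00 − 34.20 = 24.80.
Lower fence = Q1 − 1.5·IQR = 34.20 − 37.20 = -3.00.
Upper fence = Q3 + 1.5·IQR = 59.00 + 37.20 = 96.20.
106.5 > 96.20 → outlier.
All remaining values lie within [-3.00, 96.20].

106.5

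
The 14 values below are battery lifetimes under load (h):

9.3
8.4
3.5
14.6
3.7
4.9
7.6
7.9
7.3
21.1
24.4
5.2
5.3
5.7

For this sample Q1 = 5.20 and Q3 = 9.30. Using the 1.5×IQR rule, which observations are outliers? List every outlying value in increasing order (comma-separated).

21.1, 24.4

IQR = Q3 − Q1 = 9.30 − 5.20 = 4.10.
Lower fence = Q1 − 1.5·IQR = 5.20 − 6.15 = -0.95.
Upper fence = Q3 + 1.5·IQR = 9.30 + 6.15 = 15.45.
21.1 > 15.45 → outlier.
24.4 > 15.45 → outlier.
All remaining values lie within [-0.95, 15.45].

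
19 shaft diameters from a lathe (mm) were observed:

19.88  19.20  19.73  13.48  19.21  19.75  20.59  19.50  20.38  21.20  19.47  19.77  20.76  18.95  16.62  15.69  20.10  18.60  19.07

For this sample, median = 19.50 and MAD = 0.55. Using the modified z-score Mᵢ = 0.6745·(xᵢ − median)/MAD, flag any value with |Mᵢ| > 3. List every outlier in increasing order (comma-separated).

|Mᵢ| > 3 ⇔ |xᵢ − 19.50| > 3·0.55/0.6745 = 2.45.
So outliers lie outside [17.05, 21.95].
13.48: M = -7.38 → outlier.
15.69: M = -4.67 → outlier.
16.62: M = -3.53 → outlier.

13.48, 15.69, 16.62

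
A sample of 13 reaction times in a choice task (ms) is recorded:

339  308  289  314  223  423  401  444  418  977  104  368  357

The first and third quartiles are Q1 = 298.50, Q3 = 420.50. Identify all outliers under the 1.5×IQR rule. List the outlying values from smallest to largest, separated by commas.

IQR = Q3 − Q1 = 420.50 − 298.50 = 122.00.
Lower fence = Q1 − 1.5·IQR = 298.50 − 183.00 = 115.50.
Upper fence = Q3 + 1.5·IQR = 420.50 + 183.00 = 603.50.
104 < 115.50 → outlier.
977 > 603.50 → outlier.
All remaining values lie within [115.50, 603.50].

104, 977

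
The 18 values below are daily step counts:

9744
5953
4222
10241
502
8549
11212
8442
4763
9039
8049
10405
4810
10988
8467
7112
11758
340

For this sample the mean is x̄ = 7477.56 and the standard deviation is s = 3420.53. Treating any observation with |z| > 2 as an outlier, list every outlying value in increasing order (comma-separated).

340, 502

Cutoffs at x̄ ± 2s: 7477.56 ± 2·3420.53 = [636.50, 14318.62].
340: z = -2.09, |z| > 2 → outlier.
502: z = -2.04, |z| > 2 → outlier.
Every other value lies within [636.50, 14318.62].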